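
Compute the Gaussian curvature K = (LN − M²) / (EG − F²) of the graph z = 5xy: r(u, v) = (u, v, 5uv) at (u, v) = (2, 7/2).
K = -400/2653641

Coefficients of the first fundamental form: E = 25*v^2 + 1, F = 25*u*v, G = 25*u^2 + 1.
Coefficients of the second fundamental form: L = 0, M = 5/sqrt(25*u^2 + 25*v^2 + 1), N = 0.
Assemble K = (LN − M²)/(EG − F²) = -25/(625*u^4 + 1250*u^2*v^2 + 50*u^2 + 625*v^4 + 50*v^2 + 1). At (u, v) = (2, 7/2): K = -400/2653641.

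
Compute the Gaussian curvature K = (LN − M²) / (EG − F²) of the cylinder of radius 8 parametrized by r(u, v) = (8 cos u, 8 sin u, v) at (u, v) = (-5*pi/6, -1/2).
K = 0

Coefficients of the first fundamental form: E = 64, F = 0, G = 1.
Coefficients of the second fundamental form: L = -8, M = 0, N = 0.
Assemble K = (LN − M²)/(EG − F²) = 0. At (u, v) = (-5*pi/6, -1/2): K = 0.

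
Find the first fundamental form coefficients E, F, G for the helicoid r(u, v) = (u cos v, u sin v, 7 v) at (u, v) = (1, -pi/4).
E = 1;  F = 0;  G = 50

Partials: r_u = (cos(v), sin(v), 0), r_v = (-u*sin(v), u*cos(v), 7). As functions of (u, v):
  E = r_u · r_u = 1,
  F = r_u · r_v = 0,
  G = r_v · r_v = u^2 + 49.
Evaluating at (u, v) = (1, -pi/4): E = 1, F = 0, G = 50.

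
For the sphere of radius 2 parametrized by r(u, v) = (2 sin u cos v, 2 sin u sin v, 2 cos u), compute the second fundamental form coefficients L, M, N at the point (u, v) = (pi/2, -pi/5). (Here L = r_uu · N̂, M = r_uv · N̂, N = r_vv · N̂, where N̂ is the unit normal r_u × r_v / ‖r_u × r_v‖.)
L = -2;  M = 0;  N = -2

Compute the unit normal N̂(u, v) = (sin(u)^2*cos(v)/Abs(sin(u)), sin(u)^2*sin(v)/Abs(sin(u)), sin(2*u)/(2*Abs(sin(u)))), and the second partials r_uu, r_uv, r_vv. Take dot products:
  L(u, v) = r_uu · N̂ = -2*sin(u)/Abs(sin(u)),
  M(u, v) = r_uv · N̂ = 0,
  N(u, v) = r_vv · N̂ = -2*sin(u)^3/Abs(sin(u)).
Evaluating at (u, v) = (pi/2, -pi/5):
  L = -2, M = 0, N = -2.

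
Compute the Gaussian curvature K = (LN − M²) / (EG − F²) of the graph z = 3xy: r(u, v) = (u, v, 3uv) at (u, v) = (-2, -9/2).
K = -144/769129

Coefficients of the first fundamental form: E = 9*v^2 + 1, F = 9*u*v, G = 9*u^2 + 1.
Coefficients of the second fundamental form: L = 0, M = 3/sqrt(9*u^2 + 9*v^2 + 1), N = 0.
Assemble K = (LN − M²)/(EG − F²) = -9/(81*u^4 + 162*u^2*v^2 + 18*u^2 + 81*v^4 + 18*v^2 + 1). At (u, v) = (-2, -9/2): K = -144/769129.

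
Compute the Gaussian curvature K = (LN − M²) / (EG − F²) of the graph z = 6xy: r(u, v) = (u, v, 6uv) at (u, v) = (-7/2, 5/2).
K = -36/444889

Coefficients of the first fundamental form: E = 36*v^2 + 1, F = 36*u*v, G = 36*u^2 + 1.
Coefficients of the second fundamental form: L = 0, M = 6/sqrt(36*u^2 + 36*v^2 + 1), N = 0.
Assemble K = (LN − M²)/(EG − F²) = -36/(1296*u^4 + 2592*u^2*v^2 + 72*u^2 + 1296*v^4 + 72*v^2 + 1). At (u, v) = (-7/2, 5/2): K = -36/444889.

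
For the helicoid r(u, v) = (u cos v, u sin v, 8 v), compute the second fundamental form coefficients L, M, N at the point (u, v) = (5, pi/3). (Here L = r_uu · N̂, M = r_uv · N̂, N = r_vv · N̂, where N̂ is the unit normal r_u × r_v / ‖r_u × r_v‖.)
L = 0;  M = -8*sqrt(89)/89;  N = 0

Compute the unit normal N̂(u, v) = (8*sin(v)/sqrt(u^2 + 64), -8*cos(v)/sqrt(u^2 + 64), u/sqrt(u^2 + 64)), and the second partials r_uu, r_uv, r_vv. Take dot products:
  L(u, v) = r_uu · N̂ = 0,
  M(u, v) = r_uv · N̂ = -8/sqrt(u^2 + 64),
  N(u, v) = r_vv · N̂ = 0.
Evaluating at (u, v) = (5, pi/3):
  L = 0, M = -8*sqrt(89)/89, N = 0.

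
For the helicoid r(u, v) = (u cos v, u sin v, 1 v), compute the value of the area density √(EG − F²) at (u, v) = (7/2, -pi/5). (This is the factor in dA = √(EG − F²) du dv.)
√(EG − F²)|_{(7/2, -pi/5)} = sqrt(53)/2

E = 1, F = 0, G = u^2 + 1, so EG − F² = u^2 + 1. Taking the positive square root: √(EG − F²) = sqrt(u^2 + 1). At (u, v) = (7/2, -pi/5): sqrt(53)/2.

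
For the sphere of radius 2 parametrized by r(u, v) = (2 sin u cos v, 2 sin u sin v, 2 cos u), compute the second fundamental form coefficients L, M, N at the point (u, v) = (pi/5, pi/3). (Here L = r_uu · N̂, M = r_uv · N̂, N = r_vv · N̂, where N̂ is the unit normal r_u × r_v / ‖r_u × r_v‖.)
L = -2;  M = 0;  N = -5/4 + sqrt(5)/4

Compute the unit normal N̂(u, v) = (sin(u)^2*cos(v)/Abs(sin(u)), sin(u)^2*sin(v)/Abs(sin(u)), sin(2*u)/(2*Abs(sin(u)))), and the second partials r_uu, r_uv, r_vv. Take dot products:
  L(u, v) = r_uu · N̂ = -2*sin(u)/Abs(sin(u)),
  M(u, v) = r_uv · N̂ = 0,
  N(u, v) = r_vv · N̂ = -2*sin(u)^3/Abs(sin(u)).
Evaluating at (u, v) = (pi/5, pi/3):
  L = -2, M = 0, N = -5/4 + sqrt(5)/4.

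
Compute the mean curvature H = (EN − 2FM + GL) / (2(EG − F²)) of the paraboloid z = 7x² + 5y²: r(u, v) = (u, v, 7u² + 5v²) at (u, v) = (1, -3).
H = 7292*sqrt(1097)/1203409

With E = 196*u^2 + 1, F = 140*u*v, G = 100*v^2 + 1, L = 14/sqrt(196*u^2 + 100*v^2 + 1), M = 0, N = 10/sqrt(196*u^2 + 100*v^2 + 1), assemble
  H = (EN − 2FM + GL) / (2(EG − F²)) = 4*(245*u^2 + 175*v^2 + 3)/(196*u^2 + 100*v^2 + 1)^(3/2).
At (u, v) = (1, -3): H = 7292*sqrt(1097)/1203409.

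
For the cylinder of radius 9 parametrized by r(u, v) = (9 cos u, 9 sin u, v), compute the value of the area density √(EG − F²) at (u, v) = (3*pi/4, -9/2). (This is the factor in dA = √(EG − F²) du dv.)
√(EG − F²)|_{(3*pi/4, -9/2)} = 9

E = 81, F = 0, G = 1, so EG − F² = 81. Taking the positive square root: √(EG − F²) = 9. At (u, v) = (3*pi/4, -9/2): 9.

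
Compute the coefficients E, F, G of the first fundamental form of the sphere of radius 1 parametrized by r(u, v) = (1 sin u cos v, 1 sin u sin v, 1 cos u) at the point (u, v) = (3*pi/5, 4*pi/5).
E = 1;  F = 0;  G = sqrt(5)/8 + 5/8

Partials: r_u = (cos(u)*cos(v), sin(v)*cos(u), -sin(u)), r_v = (-sin(u)*sin(v), sin(u)*cos(v), 0). As functions of (u, v):
  E = r_u · r_u = 1,
  F = r_u · r_v = 0,
  G = r_v · r_v = sin(u)^2.
Evaluating at (u, v) = (3*pi/5, 4*pi/5): E = 1, F = 0, G = sqrt(5)/8 + 5/8.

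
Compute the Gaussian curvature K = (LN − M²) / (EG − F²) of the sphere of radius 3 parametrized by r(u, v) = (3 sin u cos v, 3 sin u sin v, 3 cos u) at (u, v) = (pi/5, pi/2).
K = 1/9

Coefficients of the first fundamental form: E = 9, F = 0, G = 9*sin(u)^2.
Coefficients of the second fundamental form: L = -3*sin(u)/Abs(sin(u)), M = 0, N = -3*sin(u)^3/Abs(sin(u)).
Assemble K = (LN − M²)/(EG − F²) = 1/9. At (u, v) = (pi/5, pi/2): K = 1/9.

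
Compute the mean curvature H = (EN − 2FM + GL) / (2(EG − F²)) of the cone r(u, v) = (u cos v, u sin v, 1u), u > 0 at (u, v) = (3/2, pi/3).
H = sqrt(2)/6

With E = 2, F = 0, G = u^2, L = 0, M = 0, N = sqrt(2)*u^2/(2*Abs(u)), assemble
  H = (EN − 2FM + GL) / (2(EG − F²)) = sqrt(2)/(4*Abs(u)).
At (u, v) = (3/2, pi/3): H = sqrt(2)/6.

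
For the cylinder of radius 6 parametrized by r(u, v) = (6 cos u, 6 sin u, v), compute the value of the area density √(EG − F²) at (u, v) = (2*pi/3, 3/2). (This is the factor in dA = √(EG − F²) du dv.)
√(EG − F²)|_{(2*pi/3, 3/2)} = 6

E = 36, F = 0, G = 1, so EG − F² = 36. Taking the positive square root: √(EG − F²) = 6. At (u, v) = (2*pi/3, 3/2): 6.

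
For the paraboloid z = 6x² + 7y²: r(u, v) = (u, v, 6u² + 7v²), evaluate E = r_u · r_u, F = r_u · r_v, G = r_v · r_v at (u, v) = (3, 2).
E = 1297;  F = 1008;  G = 785

Partials: r_u = (1, 0, 12*u), r_v = (0, 1, 14*v). As functions of (u, v):
  E = r_u · r_u = 144*u^2 + 1,
  F = r_u · r_v = 168*u*v,
  G = r_v · r_v = 196*v^2 + 1.
Evaluating at (u, v) = (3, 2): E = 1297, F = 1008, G = 785.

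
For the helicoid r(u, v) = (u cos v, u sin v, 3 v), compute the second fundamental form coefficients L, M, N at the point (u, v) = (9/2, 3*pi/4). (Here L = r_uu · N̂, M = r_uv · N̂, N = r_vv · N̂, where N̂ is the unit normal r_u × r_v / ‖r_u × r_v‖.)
L = 0;  M = -2*sqrt(13)/13;  N = 0

Compute the unit normal N̂(u, v) = (3*sin(v)/sqrt(u^2 + 9), -3*cos(v)/sqrt(u^2 + 9), u/sqrt(u^2 + 9)), and the second partials r_uu, r_uv, r_vv. Take dot products:
  L(u, v) = r_uu · N̂ = 0,
  M(u, v) = r_uv · N̂ = -3/sqrt(u^2 + 9),
  N(u, v) = r_vv · N̂ = 0.
Evaluating at (u, v) = (9/2, 3*pi/4):
  L = 0, M = -2*sqrt(13)/13, N = 0.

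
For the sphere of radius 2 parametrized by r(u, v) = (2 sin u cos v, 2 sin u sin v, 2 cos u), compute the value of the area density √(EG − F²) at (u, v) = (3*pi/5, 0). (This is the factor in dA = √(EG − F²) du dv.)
√(EG − F²)|_{(3*pi/5, 0)} = sqrt(2*sqrt(5) + 10)

E = 4, F = 0, G = 4*sin(u)^2, so EG − F² = 16*sin(u)^2. Taking the positive square root: √(EG − F²) = 4*Abs(sin(u)). At (u, v) = (3*pi/5, 0): sqrt(2*sqrt(5) + 10).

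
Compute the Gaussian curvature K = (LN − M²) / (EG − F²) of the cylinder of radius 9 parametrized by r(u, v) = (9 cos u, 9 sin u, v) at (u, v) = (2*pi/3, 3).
K = 0

Coefficients of the first fundamental form: E = 81, F = 0, G = 1.
Coefficients of the second fundamental form: L = -9, M = 0, N = 0.
Assemble K = (LN − M²)/(EG − F²) = 0. At (u, v) = (2*pi/3, 3): K = 0.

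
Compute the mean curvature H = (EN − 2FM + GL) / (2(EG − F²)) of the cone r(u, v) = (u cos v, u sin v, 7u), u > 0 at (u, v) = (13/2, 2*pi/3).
H = 7*sqrt(2)/130

With E = 50, F = 0, G = u^2, L = 0, M = 0, N = 7*sqrt(2)*u^2/(10*Abs(u)), assemble
  H = (EN − 2FM + GL) / (2(EG − F²)) = 7*sqrt(2)/(20*Abs(u)).
At (u, v) = (13/2, 2*pi/3): H = 7*sqrt(2)/130.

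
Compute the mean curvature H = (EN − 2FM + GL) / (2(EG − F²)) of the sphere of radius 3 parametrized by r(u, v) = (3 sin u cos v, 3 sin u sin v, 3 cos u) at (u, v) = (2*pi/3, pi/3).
H = -1/3

With E = 9, F = 0, G = 9*sin(u)^2, L = -3*sin(u)/Abs(sin(u)), M = 0, N = -3*sin(u)^3/Abs(sin(u)), assemble
  H = (EN − 2FM + GL) / (2(EG − F²)) = -sin(u)/(3*Abs(sin(u))).
At (u, v) = (2*pi/3, pi/3): H = -1/3.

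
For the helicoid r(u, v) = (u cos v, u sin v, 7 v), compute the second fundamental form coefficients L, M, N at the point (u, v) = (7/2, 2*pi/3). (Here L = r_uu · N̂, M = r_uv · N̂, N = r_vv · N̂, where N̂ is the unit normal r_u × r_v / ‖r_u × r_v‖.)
L = 0;  M = -2*sqrt(5)/5;  N = 0

Compute the unit normal N̂(u, v) = (7*sin(v)/sqrt(u^2 + 49), -7*cos(v)/sqrt(u^2 + 49), u/sqrt(u^2 + 49)), and the second partials r_uu, r_uv, r_vv. Take dot products:
  L(u, v) = r_uu · N̂ = 0,
  M(u, v) = r_uv · N̂ = -7/sqrt(u^2 + 49),
  N(u, v) = r_vv · N̂ = 0.
Evaluating at (u, v) = (7/2, 2*pi/3):
  L = 0, M = -2*sqrt(5)/5, N = 0.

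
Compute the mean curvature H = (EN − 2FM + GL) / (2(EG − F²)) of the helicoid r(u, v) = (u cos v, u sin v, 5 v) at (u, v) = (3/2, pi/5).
H = 0

With E = 1, F = 0, G = u^2 + 25, L = 0, M = -5/sqrt(u^2 + 25), N = 0, assemble
  H = (EN − 2FM + GL) / (2(EG − F²)) = 0.
At (u, v) = (3/2, pi/5): H = 0.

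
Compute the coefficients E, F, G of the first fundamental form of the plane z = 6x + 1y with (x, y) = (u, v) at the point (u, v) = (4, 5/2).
E = 37;  F = 6;  G = 2

Partials: r_u = (1, 0, 6), r_v = (0, 1, 1). As functions of (u, v):
  E = r_u · r_u = 37,
  F = r_u · r_v = 6,
  G = r_v · r_v = 2.
Evaluating at (u, v) = (4, 5/2): E = 37, F = 6, G = 2.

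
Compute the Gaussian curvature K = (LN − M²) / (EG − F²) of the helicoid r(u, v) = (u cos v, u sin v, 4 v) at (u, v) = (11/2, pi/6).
K = -256/34225

Coefficients of the first fundamental form: E = 1, F = 0, G = u^2 + 16.
Coefficients of the second fundamental form: L = 0, M = -4/sqrt(u^2 + 16), N = 0.
Assemble K = (LN − M²)/(EG − F²) = -16/(u^2 + 16)^2. At (u, v) = (11/2, pi/6): K = -256/34225.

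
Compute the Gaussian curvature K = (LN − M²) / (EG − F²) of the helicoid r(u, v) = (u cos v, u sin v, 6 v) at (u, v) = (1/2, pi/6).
K = -576/21025

Coefficients of the first fundamental form: E = 1, F = 0, G = u^2 + 36.
Coefficients of the second fundamental form: L = 0, M = -6/sqrt(u^2 + 36), N = 0.
Assemble K = (LN − M²)/(EG − F²) = -36/(u^2 + 36)^2. At (u, v) = (1/2, pi/6): K = -576/21025.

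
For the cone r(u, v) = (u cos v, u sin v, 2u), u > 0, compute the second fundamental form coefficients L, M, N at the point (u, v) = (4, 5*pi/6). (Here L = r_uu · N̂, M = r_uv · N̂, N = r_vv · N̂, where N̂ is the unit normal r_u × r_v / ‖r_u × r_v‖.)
L = 0;  M = 0;  N = 8*sqrt(5)/5

Compute the unit normal N̂(u, v) = (-2*sqrt(5)*u*cos(v)/(5*Abs(u)), -2*sqrt(5)*u*sin(v)/(5*Abs(u)), sqrt(5)*u/(5*Abs(u))), and the second partials r_uu, r_uv, r_vv. Take dot products:
  L(u, v) = r_uu · N̂ = 0,
  M(u, v) = r_uv · N̂ = 0,
  N(u, v) = r_vv · N̂ = 2*sqrt(5)*u^2/(5*Abs(u)).
Evaluating at (u, v) = (4, 5*pi/6):
  L = 0, M = 0, N = 8*sqrt(5)/5.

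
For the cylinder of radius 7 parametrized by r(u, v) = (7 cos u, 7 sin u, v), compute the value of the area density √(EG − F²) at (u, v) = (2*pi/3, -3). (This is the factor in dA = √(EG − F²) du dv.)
√(EG − F²)|_{(2*pi/3, -3)} = 7

E = 49, F = 0, G = 1, so EG − F² = 49. Taking the positive square root: √(EG − F²) = 7. At (u, v) = (2*pi/3, -3): 7.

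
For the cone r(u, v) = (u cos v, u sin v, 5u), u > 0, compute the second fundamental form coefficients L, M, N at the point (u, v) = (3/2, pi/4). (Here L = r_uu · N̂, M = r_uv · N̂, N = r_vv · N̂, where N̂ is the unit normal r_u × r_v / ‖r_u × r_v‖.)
L = 0;  M = 0;  N = 15*sqrt(26)/52

Compute the unit normal N̂(u, v) = (-5*sqrt(26)*u*cos(v)/(26*Abs(u)), -5*sqrt(26)*u*sin(v)/(26*Abs(u)), sqrt(26)*u/(26*Abs(u))), and the second partials r_uu, r_uv, r_vv. Take dot products:
  L(u, v) = r_uu · N̂ = 0,
  M(u, v) = r_uv · N̂ = 0,
  N(u, v) = r_vv · N̂ = 5*sqrt(26)*u^2/(26*Abs(u)).
Evaluating at (u, v) = (3/2, pi/4):
  L = 0, M = 0, N = 15*sqrt(26)/52.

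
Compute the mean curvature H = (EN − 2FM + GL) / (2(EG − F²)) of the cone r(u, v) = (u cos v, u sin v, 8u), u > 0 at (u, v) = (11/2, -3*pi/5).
H = 8*sqrt(65)/715

With E = 65, F = 0, G = u^2, L = 0, M = 0, N = 8*sqrt(65)*u^2/(65*Abs(u)), assemble
  H = (EN − 2FM + GL) / (2(EG − F²)) = 4*sqrt(65)/(65*Abs(u)).
At (u, v) = (11/2, -3*pi/5): H = 8*sqrt(65)/715.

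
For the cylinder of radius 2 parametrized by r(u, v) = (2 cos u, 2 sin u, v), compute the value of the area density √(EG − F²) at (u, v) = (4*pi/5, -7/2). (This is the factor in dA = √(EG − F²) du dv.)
√(EG − F²)|_{(4*pi/5, -7/2)} = 2

E = 4, F = 0, G = 1, so EG − F² = 4. Taking the positive square root: √(EG − F²) = 2. At (u, v) = (4*pi/5, -7/2): 2.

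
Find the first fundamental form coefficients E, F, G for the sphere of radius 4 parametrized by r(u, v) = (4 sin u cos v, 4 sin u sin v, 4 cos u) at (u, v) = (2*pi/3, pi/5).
E = 16;  F = 0;  G = 12

Partials: r_u = (4*cos(u)*cos(v), 4*sin(v)*cos(u), -4*sin(u)), r_v = (-4*sin(u)*sin(v), 4*sin(u)*cos(v), 0). As functions of (u, v):
  E = r_u · r_u = 16,
  F = r_u · r_v = 0,
  G = r_v · r_v = 16*sin(u)^2.
Evaluating at (u, v) = (2*pi/3, pi/5): E = 16, F = 0, G = 12.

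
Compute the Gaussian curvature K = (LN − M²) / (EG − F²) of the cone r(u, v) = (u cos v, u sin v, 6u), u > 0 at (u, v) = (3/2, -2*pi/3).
K = 0

Coefficients of the first fundamental form: E = 37, F = 0, G = u^2.
Coefficients of the second fundamental form: L = 0, M = 0, N = 6*sqrt(37)*u^2/(37*Abs(u)).
Assemble K = (LN − M²)/(EG − F²) = 0. At (u, v) = (3/2, -2*pi/3): K = 0.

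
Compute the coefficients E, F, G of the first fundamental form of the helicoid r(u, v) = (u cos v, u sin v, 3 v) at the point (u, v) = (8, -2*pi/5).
E = 1;  F = 0;  G = 73

Partials: r_u = (cos(v), sin(v), 0), r_v = (-u*sin(v), u*cos(v), 3). As functions of (u, v):
  E = r_u · r_u = 1,
  F = r_u · r_v = 0,
  G = r_v · r_v = u^2 + 9.
Evaluating at (u, v) = (8, -2*pi/5): E = 1, F = 0, G = 73.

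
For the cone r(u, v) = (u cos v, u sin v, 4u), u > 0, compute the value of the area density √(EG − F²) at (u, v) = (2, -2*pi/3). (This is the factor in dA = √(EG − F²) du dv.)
√(EG − F²)|_{(2, -2*pi/3)} = 2*sqrt(17)

E = 17, F = 0, G = u^2, so EG − F² = 17*u^2. Taking the positive square root: √(EG − F²) = sqrt(17)*Abs(u). At (u, v) = (2, -2*pi/3): 2*sqrt(17).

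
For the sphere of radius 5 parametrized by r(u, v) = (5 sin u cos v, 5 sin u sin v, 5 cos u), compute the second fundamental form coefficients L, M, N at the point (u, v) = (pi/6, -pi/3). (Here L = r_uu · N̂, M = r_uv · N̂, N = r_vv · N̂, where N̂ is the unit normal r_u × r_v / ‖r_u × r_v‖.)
L = -5;  M = 0;  N = -5/4

Compute the unit normal N̂(u, v) = (sin(u)^2*cos(v)/Abs(sin(u)), sin(u)^2*sin(v)/Abs(sin(u)), sin(2*u)/(2*Abs(sin(u)))), and the second partials r_uu, r_uv, r_vv. Take dot products:
  L(u, v) = r_uu · N̂ = -5*sin(u)/Abs(sin(u)),
  M(u, v) = r_uv · N̂ = 0,
  N(u, v) = r_vv · N̂ = -5*sin(u)^3/Abs(sin(u)).
Evaluating at (u, v) = (pi/6, -pi/3):
  L = -5, M = 0, N = -5/4.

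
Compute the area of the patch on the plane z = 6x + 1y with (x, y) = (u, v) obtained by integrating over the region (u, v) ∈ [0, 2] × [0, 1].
Area = 2*sqrt(38)

Area = ∫∫ √(EG − F²) du dv with √(EG − F²) = sqrt(38). Integrating over [0, 2] × [0, 1] gives 2*sqrt(38).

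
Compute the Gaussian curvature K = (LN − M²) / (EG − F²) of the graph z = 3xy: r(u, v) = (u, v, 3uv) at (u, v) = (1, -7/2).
K = -144/231361

Coefficients of the first fundamental form: E = 9*v^2 + 1, F = 9*u*v, G = 9*u^2 + 1.
Coefficients of the second fundamental form: L = 0, M = 3/sqrt(9*u^2 + 9*v^2 + 1), N = 0.
Assemble K = (LN − M²)/(EG − F²) = -9/(81*u^4 + 162*u^2*v^2 + 18*u^2 + 81*v^4 + 18*v^2 + 1). At (u, v) = (1, -7/2): K = -144/231361.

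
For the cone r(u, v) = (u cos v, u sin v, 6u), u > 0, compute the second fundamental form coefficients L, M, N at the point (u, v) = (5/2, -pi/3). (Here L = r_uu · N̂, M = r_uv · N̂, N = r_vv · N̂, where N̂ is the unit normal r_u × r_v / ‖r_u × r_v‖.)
L = 0;  M = 0;  N = 15*sqrt(37)/37

Compute the unit normal N̂(u, v) = (-6*sqrt(37)*u*cos(v)/(37*Abs(u)), -6*sqrt(37)*u*sin(v)/(37*Abs(u)), sqrt(37)*u/(37*Abs(u))), and the second partials r_uu, r_uv, r_vv. Take dot products:
  L(u, v) = r_uu · N̂ = 0,
  M(u, v) = r_uv · N̂ = 0,
  N(u, v) = r_vv · N̂ = 6*sqrt(37)*u^2/(37*Abs(u)).
Evaluating at (u, v) = (5/2, -pi/3):
  L = 0, M = 0, N = 15*sqrt(37)/37.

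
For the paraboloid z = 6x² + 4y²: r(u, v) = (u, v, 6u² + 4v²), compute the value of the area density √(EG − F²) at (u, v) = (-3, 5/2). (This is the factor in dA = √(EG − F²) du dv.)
√(EG − F²)|_{(-3, 5/2)} = sqrt(1697)

E = 144*u^2 + 1, F = 96*u*v, G = 64*v^2 + 1, so EG − F² = 144*u^2 + 64*v^2 + 1. Taking the positive square root: √(EG − F²) = sqrt(144*u^2 + 64*v^2 + 1). At (u, v) = (-3, 5/2): sqrt(1697).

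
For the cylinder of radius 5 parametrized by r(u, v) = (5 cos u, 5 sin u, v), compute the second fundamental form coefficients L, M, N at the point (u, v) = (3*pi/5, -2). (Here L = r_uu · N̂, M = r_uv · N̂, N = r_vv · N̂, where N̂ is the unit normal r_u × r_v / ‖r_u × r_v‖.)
L = -5;  M = 0;  N = 0

Compute the unit normal N̂(u, v) = (cos(u), sin(u), 0), and the second partials r_uu, r_uv, r_vv. Take dot products:
  L(u, v) = r_uu · N̂ = -5,
  M(u, v) = r_uv · N̂ = 0,
  N(u, v) = r_vv · N̂ = 0.
Evaluating at (u, v) = (3*pi/5, -2):
  L = -5, M = 0, N = 0.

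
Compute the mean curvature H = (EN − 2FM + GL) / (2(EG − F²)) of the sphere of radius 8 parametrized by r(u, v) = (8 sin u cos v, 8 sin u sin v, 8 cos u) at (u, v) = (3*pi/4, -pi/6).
H = -1/8

With E = 64, F = 0, G = 64*sin(u)^2, L = -8*sin(u)/Abs(sin(u)), M = 0, N = -8*sin(u)^3/Abs(sin(u)), assemble
  H = (EN − 2FM + GL) / (2(EG − F²)) = -sin(u)/(8*Abs(sin(u))).
At (u, v) = (3*pi/4, -pi/6): H = -1/8.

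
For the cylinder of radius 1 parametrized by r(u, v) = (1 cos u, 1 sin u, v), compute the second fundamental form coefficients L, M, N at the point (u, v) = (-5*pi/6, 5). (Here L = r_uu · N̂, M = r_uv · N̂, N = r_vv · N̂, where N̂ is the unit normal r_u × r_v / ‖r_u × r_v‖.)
L = -1;  M = 0;  N = 0

Compute the unit normal N̂(u, v) = (cos(u), sin(u), 0), and the second partials r_uu, r_uv, r_vv. Take dot products:
  L(u, v) = r_uu · N̂ = -1,
  M(u, v) = r_uv · N̂ = 0,
  N(u, v) = r_vv · N̂ = 0.
Evaluating at (u, v) = (-5*pi/6, 5):
  L = -1, M = 0, N = 0.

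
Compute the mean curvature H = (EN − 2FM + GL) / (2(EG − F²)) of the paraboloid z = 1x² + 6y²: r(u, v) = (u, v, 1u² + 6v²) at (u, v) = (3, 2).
H = 799*sqrt(613)/375769

With E = 4*u^2 + 1, F = 24*u*v, G = 144*v^2 + 1, L = 2/sqrt(4*u^2 + 144*v^2 + 1), M = 0, N = 12/sqrt(4*u^2 + 144*v^2 + 1), assemble
  H = (EN − 2FM + GL) / (2(EG − F²)) = (24*u^2 + 144*v^2 + 7)/(4*u^2 + 144*v^2 + 1)^(3/2).
At (u, v) = (3, 2): H = 799*sqrt(613)/375769.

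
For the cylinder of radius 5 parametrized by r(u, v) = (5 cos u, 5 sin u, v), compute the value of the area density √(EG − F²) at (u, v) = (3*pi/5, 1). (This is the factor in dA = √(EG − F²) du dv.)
√(EG − F²)|_{(3*pi/5, 1)} = 5

E = 25, F = 0, G = 1, so EG − F² = 25. Taking the positive square root: √(EG − F²) = 5. At (u, v) = (3*pi/5, 1): 5.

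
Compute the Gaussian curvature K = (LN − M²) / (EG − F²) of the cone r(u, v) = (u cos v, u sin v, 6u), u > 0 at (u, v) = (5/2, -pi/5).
K = 0

Coefficients of the first fundamental form: E = 37, F = 0, G = u^2.
Coefficients of the second fundamental form: L = 0, M = 0, N = 6*sqrt(37)*u^2/(37*Abs(u)).
Assemble K = (LN − M²)/(EG − F²) = 0. At (u, v) = (5/2, -pi/5): K = 0.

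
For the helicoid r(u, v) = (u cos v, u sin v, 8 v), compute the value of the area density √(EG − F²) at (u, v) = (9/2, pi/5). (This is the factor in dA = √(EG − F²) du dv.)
√(EG − F²)|_{(9/2, pi/5)} = sqrt(337)/2

E = 1, F = 0, G = u^2 + 64, so EG − F² = u^2 + 64. Taking the positive square root: √(EG − F²) = sqrt(u^2 + 64). At (u, v) = (9/2, pi/5): sqrt(337)/2.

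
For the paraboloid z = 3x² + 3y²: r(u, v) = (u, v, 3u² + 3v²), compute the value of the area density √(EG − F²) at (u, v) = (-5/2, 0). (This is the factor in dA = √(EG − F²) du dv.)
√(EG − F²)|_{(-5/2, 0)} = sqrt(226)

E = 36*u^2 + 1, F = 36*u*v, G = 36*v^2 + 1, so EG − F² = 36*u^2 + 36*v^2 + 1. Taking the positive square root: √(EG − F²) = sqrt(36*u^2 + 36*v^2 + 1). At (u, v) = (-5/2, 0): sqrt(226).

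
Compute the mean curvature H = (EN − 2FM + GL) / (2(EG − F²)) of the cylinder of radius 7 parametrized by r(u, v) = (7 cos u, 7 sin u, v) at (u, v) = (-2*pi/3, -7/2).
H = -1/14

With E = 49, F = 0, G = 1, L = -7, M = 0, N = 0, assemble
  H = (EN − 2FM + GL) / (2(EG − F²)) = -1/14.
At (u, v) = (-2*pi/3, -7/2): H = -1/14.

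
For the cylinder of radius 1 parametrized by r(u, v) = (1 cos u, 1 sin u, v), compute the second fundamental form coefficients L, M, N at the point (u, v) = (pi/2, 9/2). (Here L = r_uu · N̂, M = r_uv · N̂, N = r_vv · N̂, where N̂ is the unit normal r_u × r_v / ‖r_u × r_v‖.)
L = -1;  M = 0;  N = 0

Compute the unit normal N̂(u, v) = (cos(u), sin(u), 0), and the second partials r_uu, r_uv, r_vv. Take dot products:
  L(u, v) = r_uu · N̂ = -1,
  M(u, v) = r_uv · N̂ = 0,
  N(u, v) = r_vv · N̂ = 0.
Evaluating at (u, v) = (pi/2, 9/2):
  L = -1, M = 0, N = 0.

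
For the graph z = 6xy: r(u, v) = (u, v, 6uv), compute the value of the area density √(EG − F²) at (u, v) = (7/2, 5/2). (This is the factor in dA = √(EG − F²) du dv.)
√(EG − F²)|_{(7/2, 5/2)} = sqrt(667)

E = 36*v^2 + 1, F = 36*u*v, G = 36*u^2 + 1, so EG − F² = 36*u^2 + 36*v^2 + 1. Taking the positive square root: √(EG − F²) = sqrt(36*u^2 + 36*v^2 + 1). At (u, v) = (7/2, 5/2): sqrt(667).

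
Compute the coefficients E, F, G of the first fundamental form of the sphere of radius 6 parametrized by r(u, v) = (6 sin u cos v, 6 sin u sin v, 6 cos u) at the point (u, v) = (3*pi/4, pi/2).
E = 36;  F = 0;  G = 18

Partials: r_u = (6*cos(u)*cos(v), 6*sin(v)*cos(u), -6*sin(u)), r_v = (-6*sin(u)*sin(v), 6*sin(u)*cos(v), 0). As functions of (u, v):
  E = r_u · r_u = 36,
  F = r_u · r_v = 0,
  G = r_v · r_v = 36*sin(u)^2.
Evaluating at (u, v) = (3*pi/4, pi/2): E = 36, F = 0, G = 18.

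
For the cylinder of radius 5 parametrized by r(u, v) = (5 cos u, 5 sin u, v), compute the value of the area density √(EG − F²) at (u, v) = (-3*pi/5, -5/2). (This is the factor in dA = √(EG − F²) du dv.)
√(EG − F²)|_{(-3*pi/5, -5/2)} = 5

E = 25, F = 0, G = 1, so EG − F² = 25. Taking the positive square root: √(EG − F²) = 5. At (u, v) = (-3*pi/5, -5/2): 5.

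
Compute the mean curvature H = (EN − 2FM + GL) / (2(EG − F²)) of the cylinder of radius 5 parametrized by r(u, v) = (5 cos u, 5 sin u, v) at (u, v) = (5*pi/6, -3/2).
H = -1/10

With E = 25, F = 0, G = 1, L = -5, M = 0, N = 0, assemble
  H = (EN − 2FM + GL) / (2(EG − F²)) = -1/10.
At (u, v) = (5*pi/6, -3/2): H = -1/10.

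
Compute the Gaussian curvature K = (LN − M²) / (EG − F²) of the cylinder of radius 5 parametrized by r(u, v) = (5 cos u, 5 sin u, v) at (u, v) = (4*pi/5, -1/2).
K = 0

Coefficients of the first fundamental form: E = 25, F = 0, G = 1.
Coefficients of the second fundamental form: L = -5, M = 0, N = 0.
Assemble K = (LN − M²)/(EG − F²) = 0. At (u, v) = (4*pi/5, -1/2): K = 0.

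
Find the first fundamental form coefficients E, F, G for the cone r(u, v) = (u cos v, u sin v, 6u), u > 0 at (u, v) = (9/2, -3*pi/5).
E = 37;  F = 0;  G = 81/4

Partials: r_u = (cos(v), sin(v), 6), r_v = (-u*sin(v), u*cos(v), 0). As functions of (u, v):
  E = r_u · r_u = 37,
  F = r_u · r_v = 0,
  G = r_v · r_v = u^2.
Evaluating at (u, v) = (9/2, -3*pi/5): E = 37, F = 0, G = 81/4.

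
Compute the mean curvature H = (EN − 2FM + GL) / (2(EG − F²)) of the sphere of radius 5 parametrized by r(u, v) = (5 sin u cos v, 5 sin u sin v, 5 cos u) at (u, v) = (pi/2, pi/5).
H = -1/5

With E = 25, F = 0, G = 25*sin(u)^2, L = -5*sin(u)/Abs(sin(u)), M = 0, N = -5*sin(u)^3/Abs(sin(u)), assemble
  H = (EN − 2FM + GL) / (2(EG − F²)) = -sin(u)/(5*Abs(sin(u))).
At (u, v) = (pi/2, pi/5): H = -1/5.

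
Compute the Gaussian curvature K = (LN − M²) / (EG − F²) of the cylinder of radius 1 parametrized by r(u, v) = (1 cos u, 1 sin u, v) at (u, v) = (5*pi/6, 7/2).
K = 0

Coefficients of the first fundamental form: E = 1, F = 0, G = 1.
Coefficients of the second fundamental form: L = -1, M = 0, N = 0.
Assemble K = (LN − M²)/(EG − F²) = 0. At (u, v) = (5*pi/6, 7/2): K = 0.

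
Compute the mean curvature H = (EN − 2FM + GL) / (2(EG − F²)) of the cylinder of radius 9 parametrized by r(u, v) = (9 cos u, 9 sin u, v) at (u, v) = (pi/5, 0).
H = -1/18

With E = 81, F = 0, G = 1, L = -9, M = 0, N = 0, assemble
  H = (EN − 2FM + GL) / (2(EG − F²)) = -1/18.
At (u, v) = (pi/5, 0): H = -1/18.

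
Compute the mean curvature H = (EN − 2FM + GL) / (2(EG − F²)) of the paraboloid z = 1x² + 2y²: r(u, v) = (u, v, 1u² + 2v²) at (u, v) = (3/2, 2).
H = 85*sqrt(74)/5476

With E = 4*u^2 + 1, F = 8*u*v, G = 16*v^2 + 1, L = 2/sqrt(4*u^2 + 16*v^2 + 1), M = 0, N = 4/sqrt(4*u^2 + 16*v^2 + 1), assemble
  H = (EN − 2FM + GL) / (2(EG − F²)) = (8*u^2 + 16*v^2 + 3)/(4*u^2 + 16*v^2 + 1)^(3/2).
At (u, v) = (3/2, 2): H = 85*sqrt(74)/5476.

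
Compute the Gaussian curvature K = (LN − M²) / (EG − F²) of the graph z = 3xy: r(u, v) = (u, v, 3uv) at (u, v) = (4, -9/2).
K = -144/1713481

Coefficients of the first fundamental form: E = 9*v^2 + 1, F = 9*u*v, G = 9*u^2 + 1.
Coefficients of the second fundamental form: L = 0, M = 3/sqrt(9*u^2 + 9*v^2 + 1), N = 0.
Assemble K = (LN − M²)/(EG − F²) = -9/(81*u^4 + 162*u^2*v^2 + 18*u^2 + 81*v^4 + 18*v^2 + 1). At (u, v) = (4, -9/2): K = -144/1713481.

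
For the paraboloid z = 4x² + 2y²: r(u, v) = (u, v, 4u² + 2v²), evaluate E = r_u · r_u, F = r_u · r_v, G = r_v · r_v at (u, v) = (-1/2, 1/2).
E = 17;  F = -8;  G = 5

Partials: r_u = (1, 0, 8*u), r_v = (0, 1, 4*v). As functions of (u, v):
  E = r_u · r_u = 64*u^2 + 1,
  F = r_u · r_v = 32*u*v,
  G = r_v · r_v = 16*v^2 + 1.
Evaluating at (u, v) = (-1/2, 1/2): E = 17, F = -8, G = 5.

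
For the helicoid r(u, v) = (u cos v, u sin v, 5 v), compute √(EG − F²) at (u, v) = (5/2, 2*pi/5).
√(EG − F²)|_{(5/2, 2*pi/5)} = 5*sqrt(5)/2

E = 1, F = 0, G = u^2 + 25; EG − F² = u^2 + 25; √(EG − F²) = sqrt(u^2 + 25). At the given point: 5*sqrt(5)/2.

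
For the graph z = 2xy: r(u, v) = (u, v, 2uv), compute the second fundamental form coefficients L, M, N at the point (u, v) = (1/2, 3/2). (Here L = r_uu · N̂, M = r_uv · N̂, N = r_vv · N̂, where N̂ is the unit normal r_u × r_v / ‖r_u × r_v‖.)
L = 0;  M = 2*sqrt(11)/11;  N = 0

Compute the unit normal N̂(u, v) = (-2*v/sqrt(4*u^2 + 4*v^2 + 1), -2*u/sqrt(4*u^2 + 4*v^2 + 1), 1/sqrt(4*u^2 + 4*v^2 + 1)), and the second partials r_uu, r_uv, r_vv. Take dot products:
  L(u, v) = r_uu · N̂ = 0,
  M(u, v) = r_uv · N̂ = 2/sqrt(4*u^2 + 4*v^2 + 1),
  N(u, v) = r_vv · N̂ = 0.
Evaluating at (u, v) = (1/2, 3/2):
  L = 0, M = 2*sqrt(11)/11, N = 0.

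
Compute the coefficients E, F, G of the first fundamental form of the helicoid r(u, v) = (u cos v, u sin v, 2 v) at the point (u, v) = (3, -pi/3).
E = 1;  F = 0;  G = 13

Partials: r_u = (cos(v), sin(v), 0), r_v = (-u*sin(v), u*cos(v), 2). As functions of (u, v):
  E = r_u · r_u = 1,
  F = r_u · r_v = 0,
  G = r_v · r_v = u^2 + 4.
Evaluating at (u, v) = (3, -pi/3): E = 1, F = 0, G = 13.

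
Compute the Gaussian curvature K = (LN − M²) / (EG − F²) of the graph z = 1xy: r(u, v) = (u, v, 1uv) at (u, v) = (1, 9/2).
K = -16/7921

Coefficients of the first fundamental form: E = v^2 + 1, F = u*v, G = u^2 + 1.
Coefficients of the second fundamental form: L = 0, M = 1/sqrt(u^2 + v^2 + 1), N = 0.
Assemble K = (LN − M²)/(EG − F²) = 1/((u^2*v^2 - (u^2 + 1)*(v^2 + 1))*(u^2 + v^2 + 1)). At (u, v) = (1, 9/2): K = -16/7921.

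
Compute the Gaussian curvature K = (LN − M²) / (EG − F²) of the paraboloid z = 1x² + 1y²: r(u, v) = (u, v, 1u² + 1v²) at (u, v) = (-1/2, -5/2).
K = 4/729

Coefficients of the first fundamental form: E = 4*u^2 + 1, F = 4*u*v, G = 4*v^2 + 1.
Coefficients of the second fundamental form: L = 2/sqrt(4*u^2 + 4*v^2 + 1), M = 0, N = 2/sqrt(4*u^2 + 4*v^2 + 1).
Assemble K = (LN − M²)/(EG − F²) = 4/(16*u^4 + 32*u^2*v^2 + 8*u^2 + 16*v^4 + 8*v^2 + 1). At (u, v) = (-1/2, -5/2): K = 4/729.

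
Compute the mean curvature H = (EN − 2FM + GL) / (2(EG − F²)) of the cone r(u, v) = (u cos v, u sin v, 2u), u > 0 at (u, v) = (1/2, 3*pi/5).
H = 2*sqrt(5)/5

With E = 5, F = 0, G = u^2, L = 0, M = 0, N = 2*sqrt(5)*u^2/(5*Abs(u)), assemble
  H = (EN − 2FM + GL) / (2(EG − F²)) = sqrt(5)/(5*Abs(u)).
At (u, v) = (1/2, 3*pi/5): H = 2*sqrt(5)/5.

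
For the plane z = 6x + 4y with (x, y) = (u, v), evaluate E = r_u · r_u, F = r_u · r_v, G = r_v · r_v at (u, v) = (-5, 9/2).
E = 37;  F = 24;  G = 17

Partials: r_u = (1, 0, 6), r_v = (0, 1, 4). As functions of (u, v):
  E = r_u · r_u = 37,
  F = r_u · r_v = 24,
  G = r_v · r_v = 17.
Evaluating at (u, v) = (-5, 9/2): E = 37, F = 24, G = 17.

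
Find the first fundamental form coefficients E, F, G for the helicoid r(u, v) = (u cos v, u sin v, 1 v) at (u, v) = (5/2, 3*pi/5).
E = 1;  F = 0;  G = 29/4

Partials: r_u = (cos(v), sin(v), 0), r_v = (-u*sin(v), u*cos(v), 1). As functions of (u, v):
  E = r_u · r_u = 1,
  F = r_u · r_v = 0,
  G = r_v · r_v = u^2 + 1.
Evaluating at (u, v) = (5/2, 3*pi/5): E = 1, F = 0, G = 29/4.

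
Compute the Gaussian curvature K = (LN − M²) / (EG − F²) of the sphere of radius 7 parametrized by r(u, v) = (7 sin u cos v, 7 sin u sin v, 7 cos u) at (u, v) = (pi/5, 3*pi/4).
K = 1/49

Coefficients of the first fundamental form: E = 49, F = 0, G = 49*sin(u)^2.
Coefficients of the second fundamental form: L = -7*sin(u)/Abs(sin(u)), M = 0, N = -7*sin(u)^3/Abs(sin(u)).
Assemble K = (LN − M²)/(EG − F²) = 1/49. At (u, v) = (pi/5, 3*pi/4): K = 1/49.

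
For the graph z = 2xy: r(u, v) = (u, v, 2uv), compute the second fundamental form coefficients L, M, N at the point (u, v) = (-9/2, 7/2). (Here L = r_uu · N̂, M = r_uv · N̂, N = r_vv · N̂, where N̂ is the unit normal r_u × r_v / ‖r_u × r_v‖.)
L = 0;  M = 2*sqrt(131)/131;  N = 0

Compute the unit normal N̂(u, v) = (-2*v/sqrt(4*u^2 + 4*v^2 + 1), -2*u/sqrt(4*u^2 + 4*v^2 + 1), 1/sqrt(4*u^2 + 4*v^2 + 1)), and the second partials r_uu, r_uv, r_vv. Take dot products:
  L(u, v) = r_uu · N̂ = 0,
  M(u, v) = r_uv · N̂ = 2/sqrt(4*u^2 + 4*v^2 + 1),
  N(u, v) = r_vv · N̂ = 0.
Evaluating at (u, v) = (-9/2, 7/2):
  L = 0, M = 2*sqrt(131)/131, N = 0.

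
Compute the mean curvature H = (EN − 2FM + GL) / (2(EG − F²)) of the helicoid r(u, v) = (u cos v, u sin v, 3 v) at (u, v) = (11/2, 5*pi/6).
H = 0

With E = 1, F = 0, G = u^2 + 9, L = 0, M = -3/sqrt(u^2 + 9), N = 0, assemble
  H = (EN − 2FM + GL) / (2(EG − F²)) = 0.
At (u, v) = (11/2, 5*pi/6): H = 0.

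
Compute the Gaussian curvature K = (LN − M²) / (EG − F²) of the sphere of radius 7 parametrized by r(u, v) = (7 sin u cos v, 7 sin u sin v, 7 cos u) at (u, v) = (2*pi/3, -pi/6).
K = 1/49

Coefficients of the first fundamental form: E = 49, F = 0, G = 49*sin(u)^2.
Coefficients of the second fundamental form: L = -7*sin(u)/Abs(sin(u)), M = 0, N = -7*sin(u)^3/Abs(sin(u)).
Assemble K = (LN − M²)/(EG − F²) = 1/49. At (u, v) = (2*pi/3, -pi/6): K = 1/49.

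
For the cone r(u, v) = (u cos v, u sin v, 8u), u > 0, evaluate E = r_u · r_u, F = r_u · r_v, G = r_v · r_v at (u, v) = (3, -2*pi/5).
E = 65;  F = 0;  G = 9

Partials: r_u = (cos(v), sin(v), 8), r_v = (-u*sin(v), u*cos(v), 0). As functions of (u, v):
  E = r_u · r_u = 65,
  F = r_u · r_v = 0,
  G = r_v · r_v = u^2.
Evaluating at (u, v) = (3, -2*pi/5): E = 65, F = 0, G = 9.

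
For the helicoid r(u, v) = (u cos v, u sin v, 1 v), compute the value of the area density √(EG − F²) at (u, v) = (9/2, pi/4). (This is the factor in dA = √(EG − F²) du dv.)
√(EG − F²)|_{(9/2, pi/4)} = sqrt(85)/2

E = 1, F = 0, G = u^2 + 1, so EG − F² = u^2 + 1. Taking the positive square root: √(EG − F²) = sqrt(u^2 + 1). At (u, v) = (9/2, pi/4): sqrt(85)/2.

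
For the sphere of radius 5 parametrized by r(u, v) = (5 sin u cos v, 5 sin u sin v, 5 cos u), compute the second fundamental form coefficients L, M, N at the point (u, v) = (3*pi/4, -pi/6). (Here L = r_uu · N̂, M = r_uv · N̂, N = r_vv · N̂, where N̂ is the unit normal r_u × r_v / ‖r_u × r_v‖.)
L = -5;  M = 0;  N = -5/2

Compute the unit normal N̂(u, v) = (sin(u)^2*cos(v)/Abs(sin(u)), sin(u)^2*sin(v)/Abs(sin(u)), sin(2*u)/(2*Abs(sin(u)))), and the second partials r_uu, r_uv, r_vv. Take dot products:
  L(u, v) = r_uu · N̂ = -5*sin(u)/Abs(sin(u)),
  M(u, v) = r_uv · N̂ = 0,
  N(u, v) = r_vv · N̂ = -5*sin(u)^3/Abs(sin(u)).
Evaluating at (u, v) = (3*pi/4, -pi/6):
  L = -5, M = 0, N = -5/2.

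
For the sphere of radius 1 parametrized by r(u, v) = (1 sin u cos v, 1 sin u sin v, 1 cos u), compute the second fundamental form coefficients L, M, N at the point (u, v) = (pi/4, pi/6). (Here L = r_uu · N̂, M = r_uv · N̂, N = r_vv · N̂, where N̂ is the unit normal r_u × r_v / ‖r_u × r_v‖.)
L = -1;  M = 0;  N = -1/2

Compute the unit normal N̂(u, v) = (sin(u)^2*cos(v)/Abs(sin(u)), sin(u)^2*sin(v)/Abs(sin(u)), sin(2*u)/(2*Abs(sin(u)))), and the second partials r_uu, r_uv, r_vv. Take dot products:
  L(u, v) = r_uu · N̂ = -sin(u)/Abs(sin(u)),
  M(u, v) = r_uv · N̂ = 0,
  N(u, v) = r_vv · N̂ = -sin(u)^3/Abs(sin(u)).
Evaluating at (u, v) = (pi/4, pi/6):
  L = -1, M = 0, N = -1/2.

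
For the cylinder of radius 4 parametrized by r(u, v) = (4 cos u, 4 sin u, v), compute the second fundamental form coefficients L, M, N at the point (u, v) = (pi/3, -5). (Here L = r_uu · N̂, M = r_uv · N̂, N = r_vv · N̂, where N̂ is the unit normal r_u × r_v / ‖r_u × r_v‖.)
L = -4;  M = 0;  N = 0

Compute the unit normal N̂(u, v) = (cos(u), sin(u), 0), and the second partials r_uu, r_uv, r_vv. Take dot products:
  L(u, v) = r_uu · N̂ = -4,
  M(u, v) = r_uv · N̂ = 0,
  N(u, v) = r_vv · N̂ = 0.
Evaluating at (u, v) = (pi/3, -5):
  L = -4, M = 0, N = 0.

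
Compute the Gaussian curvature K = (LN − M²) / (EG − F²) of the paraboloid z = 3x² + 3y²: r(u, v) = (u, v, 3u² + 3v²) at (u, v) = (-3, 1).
K = 36/130321

Coefficients of the first fundamental form: E = 36*u^2 + 1, F = 36*u*v, G = 36*v^2 + 1.
Coefficients of the second fundamental form: L = 6/sqrt(36*u^2 + 36*v^2 + 1), M = 0, N = 6/sqrt(36*u^2 + 36*v^2 + 1).
Assemble K = (LN − M²)/(EG − F²) = 36/(1296*u^4 + 2592*u^2*v^2 + 72*u^2 + 1296*v^4 + 72*v^2 + 1). At (u, v) = (-3, 1): K = 36/130321.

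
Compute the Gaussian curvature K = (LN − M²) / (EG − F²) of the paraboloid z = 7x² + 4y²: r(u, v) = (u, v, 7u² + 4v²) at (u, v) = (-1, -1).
K = 112/68121

Coefficients of the first fundamental form: E = 196*u^2 + 1, F = 112*u*v, G = 64*v^2 + 1.
Coefficients of the second fundamental form: L = 14/sqrt(196*u^2 + 64*v^2 + 1), M = 0, N = 8/sqrt(196*u^2 + 64*v^2 + 1).
Assemble K = (LN − M²)/(EG − F²) = 112/(38416*u^4 + 25088*u^2*v^2 + 392*u^2 + 4096*v^4 + 128*v^2 + 1). At (u, v) = (-1, -1): K = 112/68121.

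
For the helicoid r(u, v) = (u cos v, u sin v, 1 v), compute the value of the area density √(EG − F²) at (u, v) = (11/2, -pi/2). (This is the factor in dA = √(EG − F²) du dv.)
√(EG − F²)|_{(11/2, -pi/2)} = 5*sqrt(5)/2

E = 1, F = 0, G = u^2 + 1, so EG − F² = u^2 + 1. Taking the positive square root: √(EG − F²) = sqrt(u^2 + 1). At (u, v) = (11/2, -pi/2): 5*sqrt(5)/2.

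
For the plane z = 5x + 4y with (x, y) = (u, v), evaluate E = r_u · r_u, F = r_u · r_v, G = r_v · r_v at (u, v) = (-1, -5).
E = 26;  F = 20;  G = 17

Partials: r_u = (1, 0, 5), r_v = (0, 1, 4). As functions of (u, v):
  E = r_u · r_u = 26,
  F = r_u · r_v = 20,
  G = r_v · r_v = 17.
Evaluating at (u, v) = (-1, -5): E = 26, F = 20, G = 17.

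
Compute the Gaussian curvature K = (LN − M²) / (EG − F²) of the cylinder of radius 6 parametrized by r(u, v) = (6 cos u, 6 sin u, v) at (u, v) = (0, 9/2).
K = 0

Coefficients of the first fundamental form: E = 36, F = 0, G = 1.
Coefficients of the second fundamental form: L = -6, M = 0, N = 0.
Assemble K = (LN − M²)/(EG − F²) = 0. At (u, v) = (0, 9/2): K = 0.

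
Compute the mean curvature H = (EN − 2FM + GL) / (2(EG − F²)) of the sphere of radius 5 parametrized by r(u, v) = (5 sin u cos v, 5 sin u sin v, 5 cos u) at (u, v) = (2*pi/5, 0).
H = -1/5

With E = 25, F = 0, G = 25*sin(u)^2, L = -5*sin(u)/Abs(sin(u)), M = 0, N = -5*sin(u)^3/Abs(sin(u)), assemble
  H = (EN − 2FM + GL) / (2(EG − F²)) = -sin(u)/(5*Abs(sin(u))).
At (u, v) = (2*pi/5, 0): H = -1/5.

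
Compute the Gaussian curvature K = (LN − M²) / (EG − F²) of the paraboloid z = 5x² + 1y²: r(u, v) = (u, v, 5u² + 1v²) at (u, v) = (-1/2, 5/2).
K = 20/2601

Coefficients of the first fundamental form: E = 100*u^2 + 1, F = 20*u*v, G = 4*v^2 + 1.
Coefficients of the second fundamental form: L = 10/sqrt(100*u^2 + 4*v^2 + 1), M = 0, N = 2/sqrt(100*u^2 + 4*v^2 + 1).
Assemble K = (LN − M²)/(EG − F²) = 20/(10000*u^4 + 800*u^2*v^2 + 200*u^2 + 16*v^4 + 8*v^2 + 1). At (u, v) = (-1/2, 5/2): K = 20/2601.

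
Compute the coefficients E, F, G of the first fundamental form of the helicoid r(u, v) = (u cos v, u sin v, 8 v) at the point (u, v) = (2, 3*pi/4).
E = 1;  F = 0;  G = 68

Partials: r_u = (cos(v), sin(v), 0), r_v = (-u*sin(v), u*cos(v), 8). As functions of (u, v):
  E = r_u · r_u = 1,
  F = r_u · r_v = 0,
  G = r_v · r_v = u^2 + 64.
Evaluating at (u, v) = (2, 3*pi/4): E = 1, F = 0, G = 68.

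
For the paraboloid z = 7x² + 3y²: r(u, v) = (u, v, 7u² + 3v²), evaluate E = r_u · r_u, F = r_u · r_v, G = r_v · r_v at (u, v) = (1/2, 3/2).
E = 50;  F = 63;  G = 82

Partials: r_u = (1, 0, 14*u), r_v = (0, 1, 6*v). As functions of (u, v):
  E = r_u · r_u = 196*u^2 + 1,
  F = r_u · r_v = 84*u*v,
  G = r_v · r_v = 36*v^2 + 1.
Evaluating at (u, v) = (1/2, 3/2): E = 50, F = 63, G = 82.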